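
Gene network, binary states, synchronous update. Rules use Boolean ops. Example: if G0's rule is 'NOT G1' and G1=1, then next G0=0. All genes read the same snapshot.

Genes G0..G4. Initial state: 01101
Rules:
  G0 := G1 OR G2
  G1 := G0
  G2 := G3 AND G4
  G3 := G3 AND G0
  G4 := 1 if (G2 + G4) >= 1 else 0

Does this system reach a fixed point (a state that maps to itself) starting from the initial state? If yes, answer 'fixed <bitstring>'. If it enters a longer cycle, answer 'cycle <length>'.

Step 0: 01101
Step 1: G0=G1|G2=1|1=1 G1=G0=0 G2=G3&G4=0&1=0 G3=G3&G0=0&0=0 G4=(1+1>=1)=1 -> 10001
Step 2: G0=G1|G2=0|0=0 G1=G0=1 G2=G3&G4=0&1=0 G3=G3&G0=0&1=0 G4=(0+1>=1)=1 -> 01001
Step 3: G0=G1|G2=1|0=1 G1=G0=0 G2=G3&G4=0&1=0 G3=G3&G0=0&0=0 G4=(0+1>=1)=1 -> 10001
Cycle of length 2 starting at step 1 -> no fixed point

Answer: cycle 2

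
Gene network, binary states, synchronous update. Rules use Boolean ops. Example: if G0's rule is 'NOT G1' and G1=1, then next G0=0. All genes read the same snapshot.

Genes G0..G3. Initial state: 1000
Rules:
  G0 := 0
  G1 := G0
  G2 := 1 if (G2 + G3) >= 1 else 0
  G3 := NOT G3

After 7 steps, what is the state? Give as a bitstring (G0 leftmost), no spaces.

Step 1: G0=0(const) G1=G0=1 G2=(0+0>=1)=0 G3=NOT G3=NOT 0=1 -> 0101
Step 2: G0=0(const) G1=G0=0 G2=(0+1>=1)=1 G3=NOT G3=NOT 1=0 -> 0010
Step 3: G0=0(const) G1=G0=0 G2=(1+0>=1)=1 G3=NOT G3=NOT 0=1 -> 0011
Step 4: G0=0(const) G1=G0=0 G2=(1+1>=1)=1 G3=NOT G3=NOT 1=0 -> 0010
Step 5: G0=0(const) G1=G0=0 G2=(1+0>=1)=1 G3=NOT G3=NOT 0=1 -> 0011
Step 6: G0=0(const) G1=G0=0 G2=(1+1>=1)=1 G3=NOT G3=NOT 1=0 -> 0010
Step 7: G0=0(const) G1=G0=0 G2=(1+0>=1)=1 G3=NOT G3=NOT 0=1 -> 0011

0011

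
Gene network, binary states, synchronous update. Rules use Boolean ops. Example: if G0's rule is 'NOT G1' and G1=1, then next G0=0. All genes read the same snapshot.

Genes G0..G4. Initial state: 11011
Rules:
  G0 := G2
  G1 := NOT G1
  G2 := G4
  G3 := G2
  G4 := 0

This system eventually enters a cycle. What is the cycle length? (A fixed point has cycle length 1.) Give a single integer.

Step 0: 11011
Step 1: G0=G2=0 G1=NOT G1=NOT 1=0 G2=G4=1 G3=G2=0 G4=0(const) -> 00100
Step 2: G0=G2=1 G1=NOT G1=NOT 0=1 G2=G4=0 G3=G2=1 G4=0(const) -> 11010
Step 3: G0=G2=0 G1=NOT G1=NOT 1=0 G2=G4=0 G3=G2=0 G4=0(const) -> 00000
Step 4: G0=G2=0 G1=NOT G1=NOT 0=1 G2=G4=0 G3=G2=0 G4=0(const) -> 01000
Step 5: G0=G2=0 G1=NOT G1=NOT 1=0 G2=G4=0 G3=G2=0 G4=0(const) -> 00000
State from step 5 equals state from step 3 -> cycle length 2

Answer: 2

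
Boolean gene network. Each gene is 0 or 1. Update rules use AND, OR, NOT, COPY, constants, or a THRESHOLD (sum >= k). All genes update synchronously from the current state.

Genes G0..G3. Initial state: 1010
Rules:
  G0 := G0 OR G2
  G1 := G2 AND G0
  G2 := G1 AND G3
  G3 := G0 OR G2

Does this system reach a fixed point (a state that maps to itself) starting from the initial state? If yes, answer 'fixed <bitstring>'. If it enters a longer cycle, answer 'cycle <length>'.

Step 0: 1010
Step 1: G0=G0|G2=1|1=1 G1=G2&G0=1&1=1 G2=G1&G3=0&0=0 G3=G0|G2=1|1=1 -> 1101
Step 2: G0=G0|G2=1|0=1 G1=G2&G0=0&1=0 G2=G1&G3=1&1=1 G3=G0|G2=1|0=1 -> 1011
Step 3: G0=G0|G2=1|1=1 G1=G2&G0=1&1=1 G2=G1&G3=0&1=0 G3=G0|G2=1|1=1 -> 1101
Cycle of length 2 starting at step 1 -> no fixed point

Answer: cycle 2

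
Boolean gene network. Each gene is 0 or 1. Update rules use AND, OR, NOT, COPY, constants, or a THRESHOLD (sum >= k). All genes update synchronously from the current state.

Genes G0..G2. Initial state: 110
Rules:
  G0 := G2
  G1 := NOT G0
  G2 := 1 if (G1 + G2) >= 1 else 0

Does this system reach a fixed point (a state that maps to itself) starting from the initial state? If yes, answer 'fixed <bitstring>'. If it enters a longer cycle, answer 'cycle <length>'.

Answer: fixed 101

Derivation:
Step 0: 110
Step 1: G0=G2=0 G1=NOT G0=NOT 1=0 G2=(1+0>=1)=1 -> 001
Step 2: G0=G2=1 G1=NOT G0=NOT 0=1 G2=(0+1>=1)=1 -> 111
Step 3: G0=G2=1 G1=NOT G0=NOT 1=0 G2=(1+1>=1)=1 -> 101
Step 4: G0=G2=1 G1=NOT G0=NOT 1=0 G2=(0+1>=1)=1 -> 101
Fixed point reached at step 3: 101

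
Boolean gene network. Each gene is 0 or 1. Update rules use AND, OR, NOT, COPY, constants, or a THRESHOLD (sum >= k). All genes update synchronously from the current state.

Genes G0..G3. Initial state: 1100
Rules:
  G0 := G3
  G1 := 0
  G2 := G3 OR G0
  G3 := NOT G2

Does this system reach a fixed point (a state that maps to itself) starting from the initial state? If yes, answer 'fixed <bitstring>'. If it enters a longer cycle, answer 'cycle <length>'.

Step 0: 1100
Step 1: G0=G3=0 G1=0(const) G2=G3|G0=0|1=1 G3=NOT G2=NOT 0=1 -> 0011
Step 2: G0=G3=1 G1=0(const) G2=G3|G0=1|0=1 G3=NOT G2=NOT 1=0 -> 1010
Step 3: G0=G3=0 G1=0(const) G2=G3|G0=0|1=1 G3=NOT G2=NOT 1=0 -> 0010
Step 4: G0=G3=0 G1=0(const) G2=G3|G0=0|0=0 G3=NOT G2=NOT 1=0 -> 0000
Step 5: G0=G3=0 G1=0(const) G2=G3|G0=0|0=0 G3=NOT G2=NOT 0=1 -> 0001
Step 6: G0=G3=1 G1=0(const) G2=G3|G0=1|0=1 G3=NOT G2=NOT 0=1 -> 1011
Step 7: G0=G3=1 G1=0(const) G2=G3|G0=1|1=1 G3=NOT G2=NOT 1=0 -> 1010
Cycle of length 5 starting at step 2 -> no fixed point

Answer: cycle 5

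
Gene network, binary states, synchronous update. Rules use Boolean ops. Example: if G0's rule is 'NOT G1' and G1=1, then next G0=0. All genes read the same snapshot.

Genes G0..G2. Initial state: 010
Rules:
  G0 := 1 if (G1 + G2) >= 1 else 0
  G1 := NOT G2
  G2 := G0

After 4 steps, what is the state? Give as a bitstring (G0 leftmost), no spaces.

Step 1: G0=(1+0>=1)=1 G1=NOT G2=NOT 0=1 G2=G0=0 -> 110
Step 2: G0=(1+0>=1)=1 G1=NOT G2=NOT 0=1 G2=G0=1 -> 111
Step 3: G0=(1+1>=1)=1 G1=NOT G2=NOT 1=0 G2=G0=1 -> 101
Step 4: G0=(0+1>=1)=1 G1=NOT G2=NOT 1=0 G2=G0=1 -> 101

101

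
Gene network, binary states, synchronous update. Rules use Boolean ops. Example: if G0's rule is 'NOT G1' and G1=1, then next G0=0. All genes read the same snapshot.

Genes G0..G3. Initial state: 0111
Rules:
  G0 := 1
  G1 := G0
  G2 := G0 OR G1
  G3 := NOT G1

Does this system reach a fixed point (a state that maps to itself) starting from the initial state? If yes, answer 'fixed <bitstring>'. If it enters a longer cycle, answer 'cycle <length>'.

Answer: fixed 1110

Derivation:
Step 0: 0111
Step 1: G0=1(const) G1=G0=0 G2=G0|G1=0|1=1 G3=NOT G1=NOT 1=0 -> 1010
Step 2: G0=1(const) G1=G0=1 G2=G0|G1=1|0=1 G3=NOT G1=NOT 0=1 -> 1111
Step 3: G0=1(const) G1=G0=1 G2=G0|G1=1|1=1 G3=NOT G1=NOT 1=0 -> 1110
Step 4: G0=1(const) G1=G0=1 G2=G0|G1=1|1=1 G3=NOT G1=NOT 1=0 -> 1110
Fixed point reached at step 3: 1110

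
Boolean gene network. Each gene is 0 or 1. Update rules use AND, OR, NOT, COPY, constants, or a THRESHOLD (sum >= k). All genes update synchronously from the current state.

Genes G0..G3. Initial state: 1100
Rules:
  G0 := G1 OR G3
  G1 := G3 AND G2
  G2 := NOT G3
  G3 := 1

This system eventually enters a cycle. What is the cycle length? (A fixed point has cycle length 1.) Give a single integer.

Answer: 1

Derivation:
Step 0: 1100
Step 1: G0=G1|G3=1|0=1 G1=G3&G2=0&0=0 G2=NOT G3=NOT 0=1 G3=1(const) -> 1011
Step 2: G0=G1|G3=0|1=1 G1=G3&G2=1&1=1 G2=NOT G3=NOT 1=0 G3=1(const) -> 1101
Step 3: G0=G1|G3=1|1=1 G1=G3&G2=1&0=0 G2=NOT G3=NOT 1=0 G3=1(const) -> 1001
Step 4: G0=G1|G3=0|1=1 G1=G3&G2=1&0=0 G2=NOT G3=NOT 1=0 G3=1(const) -> 1001
State from step 4 equals state from step 3 -> cycle length 1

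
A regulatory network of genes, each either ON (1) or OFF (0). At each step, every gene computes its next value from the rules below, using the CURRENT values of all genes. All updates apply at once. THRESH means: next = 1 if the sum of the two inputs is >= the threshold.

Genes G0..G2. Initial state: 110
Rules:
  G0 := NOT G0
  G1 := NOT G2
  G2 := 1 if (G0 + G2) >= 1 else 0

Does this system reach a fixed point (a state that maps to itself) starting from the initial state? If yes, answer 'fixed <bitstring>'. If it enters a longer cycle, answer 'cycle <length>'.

Answer: cycle 2

Derivation:
Step 0: 110
Step 1: G0=NOT G0=NOT 1=0 G1=NOT G2=NOT 0=1 G2=(1+0>=1)=1 -> 011
Step 2: G0=NOT G0=NOT 0=1 G1=NOT G2=NOT 1=0 G2=(0+1>=1)=1 -> 101
Step 3: G0=NOT G0=NOT 1=0 G1=NOT G2=NOT 1=0 G2=(1+1>=1)=1 -> 001
Step 4: G0=NOT G0=NOT 0=1 G1=NOT G2=NOT 1=0 G2=(0+1>=1)=1 -> 101
Cycle of length 2 starting at step 2 -> no fixed point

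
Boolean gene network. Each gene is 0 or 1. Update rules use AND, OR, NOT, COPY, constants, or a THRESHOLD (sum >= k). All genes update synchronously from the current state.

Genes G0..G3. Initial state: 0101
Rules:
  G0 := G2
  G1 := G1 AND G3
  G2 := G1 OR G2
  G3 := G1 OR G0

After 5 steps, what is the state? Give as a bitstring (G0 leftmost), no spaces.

Step 1: G0=G2=0 G1=G1&G3=1&1=1 G2=G1|G2=1|0=1 G3=G1|G0=1|0=1 -> 0111
Step 2: G0=G2=1 G1=G1&G3=1&1=1 G2=G1|G2=1|1=1 G3=G1|G0=1|0=1 -> 1111
Step 3: G0=G2=1 G1=G1&G3=1&1=1 G2=G1|G2=1|1=1 G3=G1|G0=1|1=1 -> 1111
Step 4: G0=G2=1 G1=G1&G3=1&1=1 G2=G1|G2=1|1=1 G3=G1|G0=1|1=1 -> 1111
Step 5: G0=G2=1 G1=G1&G3=1&1=1 G2=G1|G2=1|1=1 G3=G1|G0=1|1=1 -> 1111

1111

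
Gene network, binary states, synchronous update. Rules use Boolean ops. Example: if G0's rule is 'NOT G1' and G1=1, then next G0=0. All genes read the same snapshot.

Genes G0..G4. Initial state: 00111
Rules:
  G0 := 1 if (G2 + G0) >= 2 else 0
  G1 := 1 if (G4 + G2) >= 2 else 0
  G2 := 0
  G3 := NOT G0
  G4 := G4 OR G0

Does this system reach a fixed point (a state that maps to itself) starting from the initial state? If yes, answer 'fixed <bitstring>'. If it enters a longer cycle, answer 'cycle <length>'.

Step 0: 00111
Step 1: G0=(1+0>=2)=0 G1=(1+1>=2)=1 G2=0(const) G3=NOT G0=NOT 0=1 G4=G4|G0=1|0=1 -> 01011
Step 2: G0=(0+0>=2)=0 G1=(1+0>=2)=0 G2=0(const) G3=NOT G0=NOT 0=1 G4=G4|G0=1|0=1 -> 00011
Step 3: G0=(0+0>=2)=0 G1=(1+0>=2)=0 G2=0(const) G3=NOT G0=NOT 0=1 G4=G4|G0=1|0=1 -> 00011
Fixed point reached at step 2: 00011

Answer: fixed 00011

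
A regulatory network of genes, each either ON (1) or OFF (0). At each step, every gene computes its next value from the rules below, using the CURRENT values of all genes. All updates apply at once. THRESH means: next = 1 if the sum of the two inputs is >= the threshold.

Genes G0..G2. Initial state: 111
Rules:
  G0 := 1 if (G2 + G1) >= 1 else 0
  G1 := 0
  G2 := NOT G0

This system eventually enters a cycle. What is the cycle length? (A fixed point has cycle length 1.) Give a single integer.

Step 0: 111
Step 1: G0=(1+1>=1)=1 G1=0(const) G2=NOT G0=NOT 1=0 -> 100
Step 2: G0=(0+0>=1)=0 G1=0(const) G2=NOT G0=NOT 1=0 -> 000
Step 3: G0=(0+0>=1)=0 G1=0(const) G2=NOT G0=NOT 0=1 -> 001
Step 4: G0=(1+0>=1)=1 G1=0(const) G2=NOT G0=NOT 0=1 -> 101
Step 5: G0=(1+0>=1)=1 G1=0(const) G2=NOT G0=NOT 1=0 -> 100
State from step 5 equals state from step 1 -> cycle length 4

Answer: 4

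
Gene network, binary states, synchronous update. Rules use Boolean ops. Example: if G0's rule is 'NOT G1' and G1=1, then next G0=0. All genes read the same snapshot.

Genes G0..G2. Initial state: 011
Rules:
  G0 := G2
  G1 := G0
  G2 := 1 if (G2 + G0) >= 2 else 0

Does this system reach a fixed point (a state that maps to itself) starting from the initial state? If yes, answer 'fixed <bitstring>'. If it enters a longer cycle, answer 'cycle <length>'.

Answer: fixed 000

Derivation:
Step 0: 011
Step 1: G0=G2=1 G1=G0=0 G2=(1+0>=2)=0 -> 100
Step 2: G0=G2=0 G1=G0=1 G2=(0+1>=2)=0 -> 010
Step 3: G0=G2=0 G1=G0=0 G2=(0+0>=2)=0 -> 000
Step 4: G0=G2=0 G1=G0=0 G2=(0+0>=2)=0 -> 000
Fixed point reached at step 3: 000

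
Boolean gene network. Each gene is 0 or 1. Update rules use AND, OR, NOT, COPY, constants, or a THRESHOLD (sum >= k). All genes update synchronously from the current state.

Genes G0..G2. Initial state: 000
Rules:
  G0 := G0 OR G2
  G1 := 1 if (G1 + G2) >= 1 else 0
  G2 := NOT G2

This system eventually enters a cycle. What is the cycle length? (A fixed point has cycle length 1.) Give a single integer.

Answer: 2

Derivation:
Step 0: 000
Step 1: G0=G0|G2=0|0=0 G1=(0+0>=1)=0 G2=NOT G2=NOT 0=1 -> 001
Step 2: G0=G0|G2=0|1=1 G1=(0+1>=1)=1 G2=NOT G2=NOT 1=0 -> 110
Step 3: G0=G0|G2=1|0=1 G1=(1+0>=1)=1 G2=NOT G2=NOT 0=1 -> 111
Step 4: G0=G0|G2=1|1=1 G1=(1+1>=1)=1 G2=NOT G2=NOT 1=0 -> 110
State from step 4 equals state from step 2 -> cycle length 2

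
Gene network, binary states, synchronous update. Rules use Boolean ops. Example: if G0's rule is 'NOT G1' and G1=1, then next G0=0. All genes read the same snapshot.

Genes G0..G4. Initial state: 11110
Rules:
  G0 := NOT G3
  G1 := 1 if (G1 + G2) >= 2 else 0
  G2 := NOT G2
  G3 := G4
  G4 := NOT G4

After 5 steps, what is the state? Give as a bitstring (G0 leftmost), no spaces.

Step 1: G0=NOT G3=NOT 1=0 G1=(1+1>=2)=1 G2=NOT G2=NOT 1=0 G3=G4=0 G4=NOT G4=NOT 0=1 -> 01001
Step 2: G0=NOT G3=NOT 0=1 G1=(1+0>=2)=0 G2=NOT G2=NOT 0=1 G3=G4=1 G4=NOT G4=NOT 1=0 -> 10110
Step 3: G0=NOT G3=NOT 1=0 G1=(0+1>=2)=0 G2=NOT G2=NOT 1=0 G3=G4=0 G4=NOT G4=NOT 0=1 -> 00001
Step 4: G0=NOT G3=NOT 0=1 G1=(0+0>=2)=0 G2=NOT G2=NOT 0=1 G3=G4=1 G4=NOT G4=NOT 1=0 -> 10110
Step 5: G0=NOT G3=NOT 1=0 G1=(0+1>=2)=0 G2=NOT G2=NOT 1=0 G3=G4=0 G4=NOT G4=NOT 0=1 -> 00001

00001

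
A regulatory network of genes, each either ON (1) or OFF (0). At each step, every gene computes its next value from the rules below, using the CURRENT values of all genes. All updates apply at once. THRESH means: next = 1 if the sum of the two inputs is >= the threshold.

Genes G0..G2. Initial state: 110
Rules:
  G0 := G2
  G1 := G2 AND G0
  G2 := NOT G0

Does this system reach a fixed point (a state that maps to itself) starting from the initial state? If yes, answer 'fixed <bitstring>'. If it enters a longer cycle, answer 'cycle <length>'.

Step 0: 110
Step 1: G0=G2=0 G1=G2&G0=0&1=0 G2=NOT G0=NOT 1=0 -> 000
Step 2: G0=G2=0 G1=G2&G0=0&0=0 G2=NOT G0=NOT 0=1 -> 001
Step 3: G0=G2=1 G1=G2&G0=1&0=0 G2=NOT G0=NOT 0=1 -> 101
Step 4: G0=G2=1 G1=G2&G0=1&1=1 G2=NOT G0=NOT 1=0 -> 110
Cycle of length 4 starting at step 0 -> no fixed point

Answer: cycle 4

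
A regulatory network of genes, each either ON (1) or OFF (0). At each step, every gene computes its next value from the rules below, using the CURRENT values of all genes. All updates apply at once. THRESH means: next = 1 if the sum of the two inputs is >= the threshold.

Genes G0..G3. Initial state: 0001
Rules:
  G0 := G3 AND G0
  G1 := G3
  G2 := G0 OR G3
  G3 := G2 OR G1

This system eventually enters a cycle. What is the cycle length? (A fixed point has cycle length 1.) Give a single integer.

Step 0: 0001
Step 1: G0=G3&G0=1&0=0 G1=G3=1 G2=G0|G3=0|1=1 G3=G2|G1=0|0=0 -> 0110
Step 2: G0=G3&G0=0&0=0 G1=G3=0 G2=G0|G3=0|0=0 G3=G2|G1=1|1=1 -> 0001
State from step 2 equals state from step 0 -> cycle length 2

Answer: 2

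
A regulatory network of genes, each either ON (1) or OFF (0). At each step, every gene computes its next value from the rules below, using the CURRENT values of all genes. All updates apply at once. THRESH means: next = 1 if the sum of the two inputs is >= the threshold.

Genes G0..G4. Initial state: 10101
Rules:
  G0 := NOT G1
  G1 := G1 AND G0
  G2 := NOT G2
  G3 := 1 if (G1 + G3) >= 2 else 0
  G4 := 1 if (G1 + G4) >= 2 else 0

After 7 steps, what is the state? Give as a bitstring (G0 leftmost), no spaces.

Step 1: G0=NOT G1=NOT 0=1 G1=G1&G0=0&1=0 G2=NOT G2=NOT 1=0 G3=(0+0>=2)=0 G4=(0+1>=2)=0 -> 10000
Step 2: G0=NOT G1=NOT 0=1 G1=G1&G0=0&1=0 G2=NOT G2=NOT 0=1 G3=(0+0>=2)=0 G4=(0+0>=2)=0 -> 10100
Step 3: G0=NOT G1=NOT 0=1 G1=G1&G0=0&1=0 G2=NOT G2=NOT 1=0 G3=(0+0>=2)=0 G4=(0+0>=2)=0 -> 10000
Step 4: G0=NOT G1=NOT 0=1 G1=G1&G0=0&1=0 G2=NOT G2=NOT 0=1 G3=(0+0>=2)=0 G4=(0+0>=2)=0 -> 10100
Step 5: G0=NOT G1=NOT 0=1 G1=G1&G0=0&1=0 G2=NOT G2=NOT 1=0 G3=(0+0>=2)=0 G4=(0+0>=2)=0 -> 10000
Step 6: G0=NOT G1=NOT 0=1 G1=G1&G0=0&1=0 G2=NOT G2=NOT 0=1 G3=(0+0>=2)=0 G4=(0+0>=2)=0 -> 10100
Step 7: G0=NOT G1=NOT 0=1 G1=G1&G0=0&1=0 G2=NOT G2=NOT 1=0 G3=(0+0>=2)=0 G4=(0+0>=2)=0 -> 10000

10000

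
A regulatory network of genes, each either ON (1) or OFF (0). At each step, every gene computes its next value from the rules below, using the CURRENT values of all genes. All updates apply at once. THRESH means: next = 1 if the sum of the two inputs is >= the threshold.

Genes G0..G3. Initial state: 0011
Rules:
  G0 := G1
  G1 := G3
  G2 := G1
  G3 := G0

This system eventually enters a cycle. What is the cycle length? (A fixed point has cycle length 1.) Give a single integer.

Step 0: 0011
Step 1: G0=G1=0 G1=G3=1 G2=G1=0 G3=G0=0 -> 0100
Step 2: G0=G1=1 G1=G3=0 G2=G1=1 G3=G0=0 -> 1010
Step 3: G0=G1=0 G1=G3=0 G2=G1=0 G3=G0=1 -> 0001
Step 4: G0=G1=0 G1=G3=1 G2=G1=0 G3=G0=0 -> 0100
State from step 4 equals state from step 1 -> cycle length 3

Answer: 3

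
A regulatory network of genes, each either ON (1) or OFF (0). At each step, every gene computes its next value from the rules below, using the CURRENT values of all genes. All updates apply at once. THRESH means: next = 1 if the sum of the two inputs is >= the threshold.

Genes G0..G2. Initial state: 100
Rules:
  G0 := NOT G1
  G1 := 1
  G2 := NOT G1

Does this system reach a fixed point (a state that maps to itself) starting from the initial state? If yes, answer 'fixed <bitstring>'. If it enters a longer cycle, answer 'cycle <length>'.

Answer: fixed 010

Derivation:
Step 0: 100
Step 1: G0=NOT G1=NOT 0=1 G1=1(const) G2=NOT G1=NOT 0=1 -> 111
Step 2: G0=NOT G1=NOT 1=0 G1=1(const) G2=NOT G1=NOT 1=0 -> 010
Step 3: G0=NOT G1=NOT 1=0 G1=1(const) G2=NOT G1=NOT 1=0 -> 010
Fixed point reached at step 2: 010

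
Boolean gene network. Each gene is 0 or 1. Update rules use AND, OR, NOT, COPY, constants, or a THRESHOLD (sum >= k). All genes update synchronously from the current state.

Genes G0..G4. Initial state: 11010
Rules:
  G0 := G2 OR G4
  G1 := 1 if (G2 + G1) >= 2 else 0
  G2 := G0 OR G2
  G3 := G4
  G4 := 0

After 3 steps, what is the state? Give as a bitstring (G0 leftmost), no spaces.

Step 1: G0=G2|G4=0|0=0 G1=(0+1>=2)=0 G2=G0|G2=1|0=1 G3=G4=0 G4=0(const) -> 00100
Step 2: G0=G2|G4=1|0=1 G1=(1+0>=2)=0 G2=G0|G2=0|1=1 G3=G4=0 G4=0(const) -> 10100
Step 3: G0=G2|G4=1|0=1 G1=(1+0>=2)=0 G2=G0|G2=1|1=1 G3=G4=0 G4=0(const) -> 10100

10100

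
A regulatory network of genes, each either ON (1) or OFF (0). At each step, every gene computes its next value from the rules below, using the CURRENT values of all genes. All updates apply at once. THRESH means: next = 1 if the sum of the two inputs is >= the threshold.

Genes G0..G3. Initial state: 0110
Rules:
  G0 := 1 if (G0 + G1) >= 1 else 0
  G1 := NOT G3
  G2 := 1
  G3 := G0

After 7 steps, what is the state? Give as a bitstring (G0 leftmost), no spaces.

Step 1: G0=(0+1>=1)=1 G1=NOT G3=NOT 0=1 G2=1(const) G3=G0=0 -> 1110
Step 2: G0=(1+1>=1)=1 G1=NOT G3=NOT 0=1 G2=1(const) G3=G0=1 -> 1111
Step 3: G0=(1+1>=1)=1 G1=NOT G3=NOT 1=0 G2=1(const) G3=G0=1 -> 1011
Step 4: G0=(1+0>=1)=1 G1=NOT G3=NOT 1=0 G2=1(const) G3=G0=1 -> 1011
Step 5: G0=(1+0>=1)=1 G1=NOT G3=NOT 1=0 G2=1(const) G3=G0=1 -> 1011
Step 6: G0=(1+0>=1)=1 G1=NOT G3=NOT 1=0 G2=1(const) G3=G0=1 -> 1011
Step 7: G0=(1+0>=1)=1 G1=NOT G3=NOT 1=0 G2=1(const) G3=G0=1 -> 1011

1011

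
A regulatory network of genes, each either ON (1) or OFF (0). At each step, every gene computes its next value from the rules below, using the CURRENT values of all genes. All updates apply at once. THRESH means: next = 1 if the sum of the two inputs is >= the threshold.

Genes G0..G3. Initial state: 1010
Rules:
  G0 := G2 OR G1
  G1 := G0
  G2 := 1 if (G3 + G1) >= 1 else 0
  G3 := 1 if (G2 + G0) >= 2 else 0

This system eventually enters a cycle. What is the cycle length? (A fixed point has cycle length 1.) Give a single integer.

Answer: 1

Derivation:
Step 0: 1010
Step 1: G0=G2|G1=1|0=1 G1=G0=1 G2=(0+0>=1)=0 G3=(1+1>=2)=1 -> 1101
Step 2: G0=G2|G1=0|1=1 G1=G0=1 G2=(1+1>=1)=1 G3=(0+1>=2)=0 -> 1110
Step 3: G0=G2|G1=1|1=1 G1=G0=1 G2=(0+1>=1)=1 G3=(1+1>=2)=1 -> 1111
Step 4: G0=G2|G1=1|1=1 G1=G0=1 G2=(1+1>=1)=1 G3=(1+1>=2)=1 -> 1111
State from step 4 equals state from step 3 -> cycle length 1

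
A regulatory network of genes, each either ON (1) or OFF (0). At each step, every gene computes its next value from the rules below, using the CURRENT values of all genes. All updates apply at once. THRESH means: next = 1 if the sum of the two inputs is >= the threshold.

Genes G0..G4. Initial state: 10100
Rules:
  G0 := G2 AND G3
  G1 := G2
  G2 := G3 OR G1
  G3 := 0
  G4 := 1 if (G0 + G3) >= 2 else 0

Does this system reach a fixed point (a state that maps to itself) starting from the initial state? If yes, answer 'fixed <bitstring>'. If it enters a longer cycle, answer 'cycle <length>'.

Step 0: 10100
Step 1: G0=G2&G3=1&0=0 G1=G2=1 G2=G3|G1=0|0=0 G3=0(const) G4=(1+0>=2)=0 -> 01000
Step 2: G0=G2&G3=0&0=0 G1=G2=0 G2=G3|G1=0|1=1 G3=0(const) G4=(0+0>=2)=0 -> 00100
Step 3: G0=G2&G3=1&0=0 G1=G2=1 G2=G3|G1=0|0=0 G3=0(const) G4=(0+0>=2)=0 -> 01000
Cycle of length 2 starting at step 1 -> no fixed point

Answer: cycle 2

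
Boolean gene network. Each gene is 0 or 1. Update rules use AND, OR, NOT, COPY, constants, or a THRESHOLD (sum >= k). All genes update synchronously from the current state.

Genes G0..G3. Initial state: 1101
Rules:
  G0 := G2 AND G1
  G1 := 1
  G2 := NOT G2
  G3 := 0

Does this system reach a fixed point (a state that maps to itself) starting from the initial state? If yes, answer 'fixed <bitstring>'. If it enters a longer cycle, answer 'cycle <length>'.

Step 0: 1101
Step 1: G0=G2&G1=0&1=0 G1=1(const) G2=NOT G2=NOT 0=1 G3=0(const) -> 0110
Step 2: G0=G2&G1=1&1=1 G1=1(const) G2=NOT G2=NOT 1=0 G3=0(const) -> 1100
Step 3: G0=G2&G1=0&1=0 G1=1(const) G2=NOT G2=NOT 0=1 G3=0(const) -> 0110
Cycle of length 2 starting at step 1 -> no fixed point

Answer: cycle 2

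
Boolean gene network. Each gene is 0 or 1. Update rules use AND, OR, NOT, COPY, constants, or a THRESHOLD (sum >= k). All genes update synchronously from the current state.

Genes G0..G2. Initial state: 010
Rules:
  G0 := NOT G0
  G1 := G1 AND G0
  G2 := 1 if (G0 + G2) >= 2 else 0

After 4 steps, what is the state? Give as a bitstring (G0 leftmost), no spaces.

Step 1: G0=NOT G0=NOT 0=1 G1=G1&G0=1&0=0 G2=(0+0>=2)=0 -> 100
Step 2: G0=NOT G0=NOT 1=0 G1=G1&G0=0&1=0 G2=(1+0>=2)=0 -> 000
Step 3: G0=NOT G0=NOT 0=1 G1=G1&G0=0&0=0 G2=(0+0>=2)=0 -> 100
Step 4: G0=NOT G0=NOT 1=0 G1=G1&G0=0&1=0 G2=(1+0>=2)=0 -> 000

000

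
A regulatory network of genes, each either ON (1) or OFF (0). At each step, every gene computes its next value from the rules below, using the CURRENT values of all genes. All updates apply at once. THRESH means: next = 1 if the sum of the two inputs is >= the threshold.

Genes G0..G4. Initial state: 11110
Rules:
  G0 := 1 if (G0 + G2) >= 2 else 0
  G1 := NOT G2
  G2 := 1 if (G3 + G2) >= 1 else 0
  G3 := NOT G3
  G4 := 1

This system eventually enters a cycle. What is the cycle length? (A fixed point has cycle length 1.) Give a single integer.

Answer: 2

Derivation:
Step 0: 11110
Step 1: G0=(1+1>=2)=1 G1=NOT G2=NOT 1=0 G2=(1+1>=1)=1 G3=NOT G3=NOT 1=0 G4=1(const) -> 10101
Step 2: G0=(1+1>=2)=1 G1=NOT G2=NOT 1=0 G2=(0+1>=1)=1 G3=NOT G3=NOT 0=1 G4=1(const) -> 10111
Step 3: G0=(1+1>=2)=1 G1=NOT G2=NOT 1=0 G2=(1+1>=1)=1 G3=NOT G3=NOT 1=0 G4=1(const) -> 10101
State from step 3 equals state from step 1 -> cycle length 2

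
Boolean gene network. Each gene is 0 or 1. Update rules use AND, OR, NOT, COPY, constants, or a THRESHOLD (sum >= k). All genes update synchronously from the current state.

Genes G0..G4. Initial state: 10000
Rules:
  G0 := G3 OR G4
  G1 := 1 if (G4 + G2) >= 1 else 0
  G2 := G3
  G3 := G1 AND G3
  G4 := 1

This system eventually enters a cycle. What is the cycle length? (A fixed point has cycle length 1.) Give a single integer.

Step 0: 10000
Step 1: G0=G3|G4=0|0=0 G1=(0+0>=1)=0 G2=G3=0 G3=G1&G3=0&0=0 G4=1(const) -> 00001
Step 2: G0=G3|G4=0|1=1 G1=(1+0>=1)=1 G2=G3=0 G3=G1&G3=0&0=0 G4=1(const) -> 11001
Step 3: G0=G3|G4=0|1=1 G1=(1+0>=1)=1 G2=G3=0 G3=G1&G3=1&0=0 G4=1(const) -> 11001
State from step 3 equals state from step 2 -> cycle length 1

Answer: 1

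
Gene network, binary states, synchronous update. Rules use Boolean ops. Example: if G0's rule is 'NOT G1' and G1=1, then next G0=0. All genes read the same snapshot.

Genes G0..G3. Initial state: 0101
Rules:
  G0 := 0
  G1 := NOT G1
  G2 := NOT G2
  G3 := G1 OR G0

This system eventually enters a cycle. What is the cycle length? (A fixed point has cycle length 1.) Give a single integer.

Step 0: 0101
Step 1: G0=0(const) G1=NOT G1=NOT 1=0 G2=NOT G2=NOT 0=1 G3=G1|G0=1|0=1 -> 0011
Step 2: G0=0(const) G1=NOT G1=NOT 0=1 G2=NOT G2=NOT 1=0 G3=G1|G0=0|0=0 -> 0100
Step 3: G0=0(const) G1=NOT G1=NOT 1=0 G2=NOT G2=NOT 0=1 G3=G1|G0=1|0=1 -> 0011
State from step 3 equals state from step 1 -> cycle length 2

Answer: 2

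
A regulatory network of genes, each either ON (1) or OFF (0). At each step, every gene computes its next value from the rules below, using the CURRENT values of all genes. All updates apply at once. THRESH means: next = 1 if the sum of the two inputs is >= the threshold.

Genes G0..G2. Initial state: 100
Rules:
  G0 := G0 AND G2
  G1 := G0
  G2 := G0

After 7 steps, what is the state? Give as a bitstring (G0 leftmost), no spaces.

Step 1: G0=G0&G2=1&0=0 G1=G0=1 G2=G0=1 -> 011
Step 2: G0=G0&G2=0&1=0 G1=G0=0 G2=G0=0 -> 000
Step 3: G0=G0&G2=0&0=0 G1=G0=0 G2=G0=0 -> 000
Step 4: G0=G0&G2=0&0=0 G1=G0=0 G2=G0=0 -> 000
Step 5: G0=G0&G2=0&0=0 G1=G0=0 G2=G0=0 -> 000
Step 6: G0=G0&G2=0&0=0 G1=G0=0 G2=G0=0 -> 000
Step 7: G0=G0&G2=0&0=0 G1=G0=0 G2=G0=0 -> 000

000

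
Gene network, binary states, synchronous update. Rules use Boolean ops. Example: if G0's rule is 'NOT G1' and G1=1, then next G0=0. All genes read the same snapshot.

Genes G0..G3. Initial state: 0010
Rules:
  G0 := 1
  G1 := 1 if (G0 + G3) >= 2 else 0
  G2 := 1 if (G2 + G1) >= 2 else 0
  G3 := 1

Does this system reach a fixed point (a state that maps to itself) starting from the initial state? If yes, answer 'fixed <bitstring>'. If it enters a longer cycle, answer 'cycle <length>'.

Step 0: 0010
Step 1: G0=1(const) G1=(0+0>=2)=0 G2=(1+0>=2)=0 G3=1(const) -> 1001
Step 2: G0=1(const) G1=(1+1>=2)=1 G2=(0+0>=2)=0 G3=1(const) -> 1101
Step 3: G0=1(const) G1=(1+1>=2)=1 G2=(0+1>=2)=0 G3=1(const) -> 1101
Fixed point reached at step 2: 1101

Answer: fixed 1101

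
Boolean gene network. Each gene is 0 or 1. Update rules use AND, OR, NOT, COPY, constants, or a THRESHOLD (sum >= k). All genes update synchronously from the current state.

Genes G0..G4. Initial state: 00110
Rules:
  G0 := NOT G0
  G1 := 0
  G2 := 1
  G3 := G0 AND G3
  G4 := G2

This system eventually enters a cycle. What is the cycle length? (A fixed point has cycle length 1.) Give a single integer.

Answer: 2

Derivation:
Step 0: 00110
Step 1: G0=NOT G0=NOT 0=1 G1=0(const) G2=1(const) G3=G0&G3=0&1=0 G4=G2=1 -> 10101
Step 2: G0=NOT G0=NOT 1=0 G1=0(const) G2=1(const) G3=G0&G3=1&0=0 G4=G2=1 -> 00101
Step 3: G0=NOT G0=NOT 0=1 G1=0(const) G2=1(const) G3=G0&G3=0&0=0 G4=G2=1 -> 10101
State from step 3 equals state from step 1 -> cycle length 2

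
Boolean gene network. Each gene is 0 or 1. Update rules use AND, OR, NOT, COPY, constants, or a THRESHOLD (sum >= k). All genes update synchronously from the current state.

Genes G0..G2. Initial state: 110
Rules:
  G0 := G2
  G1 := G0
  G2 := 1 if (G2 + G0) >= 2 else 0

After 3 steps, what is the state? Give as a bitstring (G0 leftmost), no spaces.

Step 1: G0=G2=0 G1=G0=1 G2=(0+1>=2)=0 -> 010
Step 2: G0=G2=0 G1=G0=0 G2=(0+0>=2)=0 -> 000
Step 3: G0=G2=0 G1=G0=0 G2=(0+0>=2)=0 -> 000

000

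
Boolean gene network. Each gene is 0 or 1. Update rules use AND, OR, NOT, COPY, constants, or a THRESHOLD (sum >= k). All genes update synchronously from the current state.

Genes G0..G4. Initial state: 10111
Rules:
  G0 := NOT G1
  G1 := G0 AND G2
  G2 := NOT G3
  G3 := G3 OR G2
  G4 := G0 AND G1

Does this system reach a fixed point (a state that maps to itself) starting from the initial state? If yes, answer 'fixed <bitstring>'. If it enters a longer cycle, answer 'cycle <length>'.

Step 0: 10111
Step 1: G0=NOT G1=NOT 0=1 G1=G0&G2=1&1=1 G2=NOT G3=NOT 1=0 G3=G3|G2=1|1=1 G4=G0&G1=1&0=0 -> 11010
Step 2: G0=NOT G1=NOT 1=0 G1=G0&G2=1&0=0 G2=NOT G3=NOT 1=0 G3=G3|G2=1|0=1 G4=G0&G1=1&1=1 -> 00011
Step 3: G0=NOT G1=NOT 0=1 G1=G0&G2=0&0=0 G2=NOT G3=NOT 1=0 G3=G3|G2=1|0=1 G4=G0&G1=0&0=0 -> 10010
Step 4: G0=NOT G1=NOT 0=1 G1=G0&G2=1&0=0 G2=NOT G3=NOT 1=0 G3=G3|G2=1|0=1 G4=G0&G1=1&0=0 -> 10010
Fixed point reached at step 3: 10010

Answer: fixed 10010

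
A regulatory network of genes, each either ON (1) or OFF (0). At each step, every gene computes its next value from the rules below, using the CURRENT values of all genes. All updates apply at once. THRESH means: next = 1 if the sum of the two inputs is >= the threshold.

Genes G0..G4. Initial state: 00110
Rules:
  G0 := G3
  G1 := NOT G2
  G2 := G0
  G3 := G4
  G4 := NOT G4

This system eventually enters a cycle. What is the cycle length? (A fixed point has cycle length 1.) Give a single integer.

Step 0: 00110
Step 1: G0=G3=1 G1=NOT G2=NOT 1=0 G2=G0=0 G3=G4=0 G4=NOT G4=NOT 0=1 -> 10001
Step 2: G0=G3=0 G1=NOT G2=NOT 0=1 G2=G0=1 G3=G4=1 G4=NOT G4=NOT 1=0 -> 01110
Step 3: G0=G3=1 G1=NOT G2=NOT 1=0 G2=G0=0 G3=G4=0 G4=NOT G4=NOT 0=1 -> 10001
State from step 3 equals state from step 1 -> cycle length 2

Answer: 2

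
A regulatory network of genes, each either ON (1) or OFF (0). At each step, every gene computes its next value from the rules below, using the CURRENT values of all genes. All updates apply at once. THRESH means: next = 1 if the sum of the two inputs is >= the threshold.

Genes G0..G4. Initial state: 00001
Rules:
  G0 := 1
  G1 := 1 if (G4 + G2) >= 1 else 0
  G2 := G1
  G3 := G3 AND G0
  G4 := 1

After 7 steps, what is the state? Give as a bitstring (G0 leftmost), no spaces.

Step 1: G0=1(const) G1=(1+0>=1)=1 G2=G1=0 G3=G3&G0=0&0=0 G4=1(const) -> 11001
Step 2: G0=1(const) G1=(1+0>=1)=1 G2=G1=1 G3=G3&G0=0&1=0 G4=1(const) -> 11101
Step 3: G0=1(const) G1=(1+1>=1)=1 G2=G1=1 G3=G3&G0=0&1=0 G4=1(const) -> 11101
Step 4: G0=1(const) G1=(1+1>=1)=1 G2=G1=1 G3=G3&G0=0&1=0 G4=1(const) -> 11101
Step 5: G0=1(const) G1=(1+1>=1)=1 G2=G1=1 G3=G3&G0=0&1=0 G4=1(const) -> 11101
Step 6: G0=1(const) G1=(1+1>=1)=1 G2=G1=1 G3=G3&G0=0&1=0 G4=1(const) -> 11101
Step 7: G0=1(const) G1=(1+1>=1)=1 G2=G1=1 G3=G3&G0=0&1=0 G4=1(const) -> 11101

11101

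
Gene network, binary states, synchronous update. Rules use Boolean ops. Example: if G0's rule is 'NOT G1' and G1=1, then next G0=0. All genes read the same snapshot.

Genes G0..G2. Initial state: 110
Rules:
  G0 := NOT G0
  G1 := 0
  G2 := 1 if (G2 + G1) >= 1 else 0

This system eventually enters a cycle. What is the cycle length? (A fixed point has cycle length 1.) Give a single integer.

Step 0: 110
Step 1: G0=NOT G0=NOT 1=0 G1=0(const) G2=(0+1>=1)=1 -> 001
Step 2: G0=NOT G0=NOT 0=1 G1=0(const) G2=(1+0>=1)=1 -> 101
Step 3: G0=NOT G0=NOT 1=0 G1=0(const) G2=(1+0>=1)=1 -> 001
State from step 3 equals state from step 1 -> cycle length 2

Answer: 2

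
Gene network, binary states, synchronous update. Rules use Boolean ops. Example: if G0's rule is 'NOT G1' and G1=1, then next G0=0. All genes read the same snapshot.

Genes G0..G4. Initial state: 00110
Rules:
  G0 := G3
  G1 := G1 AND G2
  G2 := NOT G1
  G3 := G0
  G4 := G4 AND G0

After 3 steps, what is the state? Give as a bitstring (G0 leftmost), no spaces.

Step 1: G0=G3=1 G1=G1&G2=0&1=0 G2=NOT G1=NOT 0=1 G3=G0=0 G4=G4&G0=0&0=0 -> 10100
Step 2: G0=G3=0 G1=G1&G2=0&1=0 G2=NOT G1=NOT 0=1 G3=G0=1 G4=G4&G0=0&1=0 -> 00110
Step 3: G0=G3=1 G1=G1&G2=0&1=0 G2=NOT G1=NOT 0=1 G3=G0=0 G4=G4&G0=0&0=0 -> 10100

10100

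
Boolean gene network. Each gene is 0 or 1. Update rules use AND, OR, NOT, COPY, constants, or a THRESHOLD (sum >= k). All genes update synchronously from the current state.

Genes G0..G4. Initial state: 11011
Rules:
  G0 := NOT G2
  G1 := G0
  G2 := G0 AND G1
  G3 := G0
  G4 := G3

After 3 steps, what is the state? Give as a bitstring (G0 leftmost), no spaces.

Step 1: G0=NOT G2=NOT 0=1 G1=G0=1 G2=G0&G1=1&1=1 G3=G0=1 G4=G3=1 -> 11111
Step 2: G0=NOT G2=NOT 1=0 G1=G0=1 G2=G0&G1=1&1=1 G3=G0=1 G4=G3=1 -> 01111
Step 3: G0=NOT G2=NOT 1=0 G1=G0=0 G2=G0&G1=0&1=0 G3=G0=0 G4=G3=1 -> 00001

00001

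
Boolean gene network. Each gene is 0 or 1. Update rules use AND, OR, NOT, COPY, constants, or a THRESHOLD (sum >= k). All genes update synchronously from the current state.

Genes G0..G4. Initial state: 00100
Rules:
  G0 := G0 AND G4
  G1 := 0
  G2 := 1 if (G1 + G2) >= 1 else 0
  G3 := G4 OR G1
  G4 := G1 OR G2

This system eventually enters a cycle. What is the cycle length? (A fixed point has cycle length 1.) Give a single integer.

Answer: 1

Derivation:
Step 0: 00100
Step 1: G0=G0&G4=0&0=0 G1=0(const) G2=(0+1>=1)=1 G3=G4|G1=0|0=0 G4=G1|G2=0|1=1 -> 00101
Step 2: G0=G0&G4=0&1=0 G1=0(const) G2=(0+1>=1)=1 G3=G4|G1=1|0=1 G4=G1|G2=0|1=1 -> 00111
Step 3: G0=G0&G4=0&1=0 G1=0(const) G2=(0+1>=1)=1 G3=G4|G1=1|0=1 G4=G1|G2=0|1=1 -> 00111
State from step 3 equals state from step 2 -> cycle length 1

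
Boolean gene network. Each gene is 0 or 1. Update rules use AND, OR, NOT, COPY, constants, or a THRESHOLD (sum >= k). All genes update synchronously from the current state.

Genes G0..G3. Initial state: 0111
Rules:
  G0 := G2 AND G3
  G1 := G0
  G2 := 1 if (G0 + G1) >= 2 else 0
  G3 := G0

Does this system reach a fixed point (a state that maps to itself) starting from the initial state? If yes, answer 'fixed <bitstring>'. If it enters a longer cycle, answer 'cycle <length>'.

Step 0: 0111
Step 1: G0=G2&G3=1&1=1 G1=G0=0 G2=(0+1>=2)=0 G3=G0=0 -> 1000
Step 2: G0=G2&G3=0&0=0 G1=G0=1 G2=(1+0>=2)=0 G3=G0=1 -> 0101
Step 3: G0=G2&G3=0&1=0 G1=G0=0 G2=(0+1>=2)=0 G3=G0=0 -> 0000
Step 4: G0=G2&G3=0&0=0 G1=G0=0 G2=(0+0>=2)=0 G3=G0=0 -> 0000
Fixed point reached at step 3: 0000

Answer: fixed 0000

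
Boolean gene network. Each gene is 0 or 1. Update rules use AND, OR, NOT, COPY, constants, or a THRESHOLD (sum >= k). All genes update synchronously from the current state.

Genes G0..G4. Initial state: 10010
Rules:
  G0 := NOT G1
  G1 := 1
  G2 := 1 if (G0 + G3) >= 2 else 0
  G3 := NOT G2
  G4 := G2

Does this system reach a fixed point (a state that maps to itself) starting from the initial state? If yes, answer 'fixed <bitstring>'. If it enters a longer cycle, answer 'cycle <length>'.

Step 0: 10010
Step 1: G0=NOT G1=NOT 0=1 G1=1(const) G2=(1+1>=2)=1 G3=NOT G2=NOT 0=1 G4=G2=0 -> 11110
Step 2: G0=NOT G1=NOT 1=0 G1=1(const) G2=(1+1>=2)=1 G3=NOT G2=NOT 1=0 G4=G2=1 -> 01101
Step 3: G0=NOT G1=NOT 1=0 G1=1(const) G2=(0+0>=2)=0 G3=NOT G2=NOT 1=0 G4=G2=1 -> 01001
Step 4: G0=NOT G1=NOT 1=0 G1=1(const) G2=(0+0>=2)=0 G3=NOT G2=NOT 0=1 G4=G2=0 -> 01010
Step 5: G0=NOT G1=NOT 1=0 G1=1(const) G2=(0+1>=2)=0 G3=NOT G2=NOT 0=1 G4=G2=0 -> 01010
Fixed point reached at step 4: 01010

Answer: fixed 01010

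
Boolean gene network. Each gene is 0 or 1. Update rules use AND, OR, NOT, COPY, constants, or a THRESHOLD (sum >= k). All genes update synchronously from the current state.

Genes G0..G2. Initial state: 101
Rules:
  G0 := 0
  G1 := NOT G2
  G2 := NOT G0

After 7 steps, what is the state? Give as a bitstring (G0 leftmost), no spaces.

Step 1: G0=0(const) G1=NOT G2=NOT 1=0 G2=NOT G0=NOT 1=0 -> 000
Step 2: G0=0(const) G1=NOT G2=NOT 0=1 G2=NOT G0=NOT 0=1 -> 011
Step 3: G0=0(const) G1=NOT G2=NOT 1=0 G2=NOT G0=NOT 0=1 -> 001
Step 4: G0=0(const) G1=NOT G2=NOT 1=0 G2=NOT G0=NOT 0=1 -> 001
Step 5: G0=0(const) G1=NOT G2=NOT 1=0 G2=NOT G0=NOT 0=1 -> 001
Step 6: G0=0(const) G1=NOT G2=NOT 1=0 G2=NOT G0=NOT 0=1 -> 001
Step 7: G0=0(const) G1=NOT G2=NOT 1=0 G2=NOT G0=NOT 0=1 -> 001

001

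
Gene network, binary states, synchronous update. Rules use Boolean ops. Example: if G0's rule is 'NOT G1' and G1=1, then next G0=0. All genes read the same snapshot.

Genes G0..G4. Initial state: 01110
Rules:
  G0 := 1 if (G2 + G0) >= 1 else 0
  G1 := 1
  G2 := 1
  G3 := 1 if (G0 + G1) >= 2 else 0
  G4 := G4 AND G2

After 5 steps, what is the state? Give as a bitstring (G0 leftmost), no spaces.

Step 1: G0=(1+0>=1)=1 G1=1(const) G2=1(const) G3=(0+1>=2)=0 G4=G4&G2=0&1=0 -> 11100
Step 2: G0=(1+1>=1)=1 G1=1(const) G2=1(const) G3=(1+1>=2)=1 G4=G4&G2=0&1=0 -> 11110
Step 3: G0=(1+1>=1)=1 G1=1(const) G2=1(const) G3=(1+1>=2)=1 G4=G4&G2=0&1=0 -> 11110
Step 4: G0=(1+1>=1)=1 G1=1(const) G2=1(const) G3=(1+1>=2)=1 G4=G4&G2=0&1=0 -> 11110
Step 5: G0=(1+1>=1)=1 G1=1(const) G2=1(const) G3=(1+1>=2)=1 G4=G4&G2=0&1=0 -> 11110

11110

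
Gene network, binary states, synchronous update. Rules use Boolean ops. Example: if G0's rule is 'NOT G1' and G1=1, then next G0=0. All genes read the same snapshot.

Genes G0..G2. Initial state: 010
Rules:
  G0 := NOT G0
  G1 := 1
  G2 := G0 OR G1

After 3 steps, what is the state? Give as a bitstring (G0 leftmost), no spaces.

Step 1: G0=NOT G0=NOT 0=1 G1=1(const) G2=G0|G1=0|1=1 -> 111
Step 2: G0=NOT G0=NOT 1=0 G1=1(const) G2=G0|G1=1|1=1 -> 011
Step 3: G0=NOT G0=NOT 0=1 G1=1(const) G2=G0|G1=0|1=1 -> 111

111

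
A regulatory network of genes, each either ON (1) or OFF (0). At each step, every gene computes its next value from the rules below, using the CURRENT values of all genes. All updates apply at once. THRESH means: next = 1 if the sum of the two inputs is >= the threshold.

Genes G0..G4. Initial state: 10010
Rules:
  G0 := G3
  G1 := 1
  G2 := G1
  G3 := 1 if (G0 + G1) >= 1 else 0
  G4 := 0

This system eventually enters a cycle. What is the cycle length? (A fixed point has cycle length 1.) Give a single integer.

Step 0: 10010
Step 1: G0=G3=1 G1=1(const) G2=G1=0 G3=(1+0>=1)=1 G4=0(const) -> 11010
Step 2: G0=G3=1 G1=1(const) G2=G1=1 G3=(1+1>=1)=1 G4=0(const) -> 11110
Step 3: G0=G3=1 G1=1(const) G2=G1=1 G3=(1+1>=1)=1 G4=0(const) -> 11110
State from step 3 equals state from step 2 -> cycle length 1

Answer: 1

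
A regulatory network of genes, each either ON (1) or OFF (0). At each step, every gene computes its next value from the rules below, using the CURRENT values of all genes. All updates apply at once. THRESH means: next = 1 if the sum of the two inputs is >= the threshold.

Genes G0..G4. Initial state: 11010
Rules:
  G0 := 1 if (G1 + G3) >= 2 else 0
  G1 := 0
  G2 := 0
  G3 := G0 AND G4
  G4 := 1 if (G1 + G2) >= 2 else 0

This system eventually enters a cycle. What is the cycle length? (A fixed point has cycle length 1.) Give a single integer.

Step 0: 11010
Step 1: G0=(1+1>=2)=1 G1=0(const) G2=0(const) G3=G0&G4=1&0=0 G4=(1+0>=2)=0 -> 10000
Step 2: G0=(0+0>=2)=0 G1=0(const) G2=0(const) G3=G0&G4=1&0=0 G4=(0+0>=2)=0 -> 00000
Step 3: G0=(0+0>=2)=0 G1=0(const) G2=0(const) G3=G0&G4=0&0=0 G4=(0+0>=2)=0 -> 00000
State from step 3 equals state from step 2 -> cycle length 1

Answer: 1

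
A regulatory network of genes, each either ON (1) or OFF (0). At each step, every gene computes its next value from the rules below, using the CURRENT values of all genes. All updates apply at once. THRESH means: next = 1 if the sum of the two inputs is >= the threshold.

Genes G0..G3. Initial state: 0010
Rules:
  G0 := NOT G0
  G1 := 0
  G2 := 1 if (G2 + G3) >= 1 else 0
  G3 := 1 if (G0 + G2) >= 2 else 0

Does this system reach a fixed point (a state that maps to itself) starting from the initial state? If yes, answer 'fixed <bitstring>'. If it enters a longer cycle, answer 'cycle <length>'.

Step 0: 0010
Step 1: G0=NOT G0=NOT 0=1 G1=0(const) G2=(1+0>=1)=1 G3=(0+1>=2)=0 -> 1010
Step 2: G0=NOT G0=NOT 1=0 G1=0(const) G2=(1+0>=1)=1 G3=(1+1>=2)=1 -> 0011
Step 3: G0=NOT G0=NOT 0=1 G1=0(const) G2=(1+1>=1)=1 G3=(0+1>=2)=0 -> 1010
Cycle of length 2 starting at step 1 -> no fixed point

Answer: cycle 2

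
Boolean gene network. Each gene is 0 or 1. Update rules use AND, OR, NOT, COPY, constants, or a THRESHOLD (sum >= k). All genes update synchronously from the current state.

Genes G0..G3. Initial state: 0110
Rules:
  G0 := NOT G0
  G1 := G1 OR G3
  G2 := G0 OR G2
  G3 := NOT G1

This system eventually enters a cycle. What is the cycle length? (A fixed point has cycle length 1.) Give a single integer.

Step 0: 0110
Step 1: G0=NOT G0=NOT 0=1 G1=G1|G3=1|0=1 G2=G0|G2=0|1=1 G3=NOT G1=NOT 1=0 -> 1110
Step 2: G0=NOT G0=NOT 1=0 G1=G1|G3=1|0=1 G2=G0|G2=1|1=1 G3=NOT G1=NOT 1=0 -> 0110
State from step 2 equals state from step 0 -> cycle length 2

Answer: 2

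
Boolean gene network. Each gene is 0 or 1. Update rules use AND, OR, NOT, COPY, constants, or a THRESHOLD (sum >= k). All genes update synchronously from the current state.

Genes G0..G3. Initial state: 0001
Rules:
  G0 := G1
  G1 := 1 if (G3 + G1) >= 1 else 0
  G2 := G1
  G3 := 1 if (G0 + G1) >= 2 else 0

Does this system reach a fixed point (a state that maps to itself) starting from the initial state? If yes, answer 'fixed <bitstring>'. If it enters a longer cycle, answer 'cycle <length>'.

Answer: fixed 1111

Derivation:
Step 0: 0001
Step 1: G0=G1=0 G1=(1+0>=1)=1 G2=G1=0 G3=(0+0>=2)=0 -> 0100
Step 2: G0=G1=1 G1=(0+1>=1)=1 G2=G1=1 G3=(0+1>=2)=0 -> 1110
Step 3: G0=G1=1 G1=(0+1>=1)=1 G2=G1=1 G3=(1+1>=2)=1 -> 1111
Step 4: G0=G1=1 G1=(1+1>=1)=1 G2=G1=1 G3=(1+1>=2)=1 -> 1111
Fixed point reached at step 3: 1111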